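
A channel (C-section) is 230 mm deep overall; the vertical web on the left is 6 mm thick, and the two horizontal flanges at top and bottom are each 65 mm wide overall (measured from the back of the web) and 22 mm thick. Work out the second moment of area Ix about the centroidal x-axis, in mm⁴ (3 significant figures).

Ix ≈ 3.43 × 10⁷ mm⁴

Decompose the section into non-overlapping parts with the origin at the bottom-left of its bounding rectangle.
Web: 6 × 230, A = 1 380 mm², y = 115 mm, Ī = 6 083 500 mm⁴.
Top flange (beyond web): 59 × 22, A = 1 298 mm², y = 219 mm, Ī = 52 353 mm⁴.
Bottom flange (beyond web): 59 × 22, A = 1 298 mm², y = 11 mm, Ī = 52 353 mm⁴.
By symmetry the centroid is at mid-height, ȳ = 115 mm.
Transfer each piece to the centroidal x-axis using Ī + A·d² with d = y − 115:
  web: d = 0 mm → contributes +6 083 500 mm⁴
  top flange (beyond web): d = 104 mm → contributes +14 091 521 mm⁴
  bottom flange (beyond web): d = -104 mm → contributes +14 091 521 mm⁴
Total I = 34 266 541 mm⁴.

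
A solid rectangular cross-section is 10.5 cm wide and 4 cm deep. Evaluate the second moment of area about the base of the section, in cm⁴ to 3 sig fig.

I_base ≈ 224 cm⁴

The section: 10.5 × 4, A = 42 cm², y = 2 cm, Ī = 56 cm⁴.
Transfer it to the bottom edge using Ī + A·d² with d = y − 0:
  the section: d = 2 cm → contributes +224 cm⁴
Total I = 224 cm⁴.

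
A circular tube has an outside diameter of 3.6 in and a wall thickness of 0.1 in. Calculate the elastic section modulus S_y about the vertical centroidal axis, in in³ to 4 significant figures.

Treat the section as a set of non-overlapping primitives; coordinates are from the bounding-box lower-left.
Outer circle: ⌀3.6, A = 10.1788 in², x = 1.8 in, Ī = 8.2448 in⁴.
Bore (subtracted): ⌀3.4, A = 9.0792 in², x = 1.8 in, Ī = 6.55972 in⁴.
By symmetry the centroid is at mid-width, x̄ = 1.8 in.
All pieces are centred on the vertical centroidal axis, so I = ΣĪ (holes subtracted) = 1.68507 in⁴.
Extreme fibre distance c = 1.8 in; S = I/c = 0.936151 in³.

S_y ≈ 0.9362 in³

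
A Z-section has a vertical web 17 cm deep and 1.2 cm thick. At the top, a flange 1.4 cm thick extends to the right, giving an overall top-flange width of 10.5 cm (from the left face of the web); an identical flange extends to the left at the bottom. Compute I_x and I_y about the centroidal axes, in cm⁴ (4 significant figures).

I_x ≈ 2080 cm⁴, I_y ≈ 907.9 cm⁴

Break the section into simple shapes (no overlaps), measuring from the bottom-left corner of the bounding box.
Web: 1.2 × 17, A = 20.4 cm², y = 8.5 cm, Ī = 491.3 cm⁴.
Top flange (beyond web): 9.3 × 1.4, A = 13.02 cm², y = 16.3 cm, Ī = 2.1266 cm⁴.
Bottom flange (beyond web): 9.3 × 1.4, A = 13.02 cm², y = 0.7 cm, Ī = 2.1266 cm⁴.
Centroid: ȳ = ΣA·y / ΣA = 8.5 cm.
Transfer each piece to the centroidal x-axis using Ī + A·d² with d = y − 8.5:
  web: d = 0 cm → contributes +491.3 cm⁴
  top flange (beyond web): d = 7.8 cm → contributes +794.263 cm⁴
  bottom flange (beyond web): d = -7.8 cm → contributes +794.263 cm⁴
Total I = 2079.83 cm⁴.
For the y-axis: x̄ = 9.9 cm.
Repeating about the centroidal y-axis gives I_y = 907.859 cm⁴.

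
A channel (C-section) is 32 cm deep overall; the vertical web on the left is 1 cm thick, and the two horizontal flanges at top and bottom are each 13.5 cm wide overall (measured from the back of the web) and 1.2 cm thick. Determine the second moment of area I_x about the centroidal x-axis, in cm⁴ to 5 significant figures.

I_x ≈ 9849.1 cm⁴

Break the section into simple shapes (no overlaps), measuring from the bottom-left corner of the bounding box.
Web: 1 × 32, A = 32 cm², y = 16 cm, Ī = 2730.667 cm⁴.
Top flange (beyond web): 12.5 × 1.2, A = 15 cm², y = 31.4 cm, Ī = 1.8 cm⁴.
Bottom flange (beyond web): 12.5 × 1.2, A = 15 cm², y = 0.6 cm, Ī = 1.8 cm⁴.
By symmetry the centroid is at mid-height, ȳ = 16 cm.
Transfer each piece to the centroidal x-axis using Ī + A·d² with d = y − 16:
  web: d = 0 cm → contributes +2730.667 cm⁴
  top flange (beyond web): d = 15.4 cm → contributes +3559.2 cm⁴
  bottom flange (beyond web): d = -15.4 cm → contributes +3559.2 cm⁴
Total I = 9849.067 cm⁴.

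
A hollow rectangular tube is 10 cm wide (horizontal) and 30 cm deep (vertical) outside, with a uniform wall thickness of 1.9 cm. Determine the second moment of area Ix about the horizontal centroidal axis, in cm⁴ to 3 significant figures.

Ix ≈ 1.32 × 10⁴ cm⁴

Decompose the section into non-overlapping parts with the origin at the bottom-left of its bounding rectangle.
Outer rectangle: 10 × 30, A = 300 cm², y = 15 cm, Ī = 22 500 cm⁴.
Inner void (subtracted): 6.2 × 26.2, A = 162.44 cm², y = 15 cm, Ī = 9292.1 cm⁴.
By symmetry the centroid is at mid-height, ȳ = 15 cm.
All pieces are centred on the horizontal centroidal axis, so I = ΣĪ (holes subtracted) = 13 208 cm⁴.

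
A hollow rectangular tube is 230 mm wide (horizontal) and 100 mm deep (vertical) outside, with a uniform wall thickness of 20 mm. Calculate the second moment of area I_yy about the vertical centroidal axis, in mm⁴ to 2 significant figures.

I_yy ≈ 6.7 × 10⁷ mm⁴

Decompose the section into non-overlapping parts with the origin at the bottom-left of its bounding rectangle.
Outer rectangle: 230 × 100, A = 23 000 mm², x = 115 mm, Ī = 101 391 667 mm⁴.
Inner void (subtracted): 190 × 60, A = 11 400 mm², x = 115 mm, Ī = 34 295 000 mm⁴.
By symmetry the centroid is at mid-width, x̄ = 115 mm.
All pieces are centred on the vertical centroidal axis, so I = ΣĪ (holes subtracted) = 67 096 667 mm⁴.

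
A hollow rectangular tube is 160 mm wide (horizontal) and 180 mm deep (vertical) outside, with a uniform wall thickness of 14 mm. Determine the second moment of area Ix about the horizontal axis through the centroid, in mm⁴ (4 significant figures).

Decompose the section into non-overlapping parts with the origin at the bottom-left of its bounding rectangle.
Outer rectangle: 160 × 180, A = 28 800 mm², y = 90 mm, Ī = 77 760 000 mm⁴.
Inner void (subtracted): 132 × 152, A = 20 064 mm², y = 90 mm, Ī = 38 629 888 mm⁴.
By symmetry the centroid is at mid-height, ȳ = 90 mm.
All pieces are centred on the horizontal axis through the centroid, so I = ΣĪ (holes subtracted) = 39 130 112 mm⁴.

Ix ≈ 3.913 × 10⁷ mm⁴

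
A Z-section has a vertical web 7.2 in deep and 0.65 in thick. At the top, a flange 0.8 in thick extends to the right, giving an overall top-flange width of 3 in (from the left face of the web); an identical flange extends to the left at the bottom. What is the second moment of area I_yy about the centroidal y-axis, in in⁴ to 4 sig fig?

Break the section into simple shapes (no overlaps), measuring from the bottom-left corner of the bounding box.
Web: 0.65 × 7.2, A = 4.68 in², x = 2.675 in, Ī = 0.164775 in⁴.
Top flange (beyond web): 2.35 × 0.8, A = 1.88 in², x = 4.175 in, Ī = 0.865192 in⁴.
Bottom flange (beyond web): 2.35 × 0.8, A = 1.88 in², x = 1.175 in, Ī = 0.865192 in⁴.
Centroid: x̄ = ΣA·x / ΣA = 2.675 in.
Transfer each piece to the centroidal y-axis using Ī + A·d² with d = x − 2.675:
  web: d = 0 in → contributes +0.164775 in⁴
  top flange (beyond web): d = 1.5 in → contributes +5.09519 in⁴
  bottom flange (beyond web): d = -1.5 in → contributes +5.09519 in⁴
Total I = 10.3552 in⁴.

I_yy ≈ 10.36 in⁴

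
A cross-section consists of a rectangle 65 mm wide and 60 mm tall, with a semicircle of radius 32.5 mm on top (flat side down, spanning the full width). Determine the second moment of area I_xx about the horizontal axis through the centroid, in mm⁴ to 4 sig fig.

I_xx ≈ 3.525 × 10⁶ mm⁴

Split into non-overlapping primitives; take the origin at the lower-left of the bounding box.
Rectangular body: 65 × 60, A = 3 900 mm², y = 30 mm, Ī = 1 170 000 mm⁴.
Semicircular cap: semicircle r = 32.5, A = 1659.15 mm², y = 73.7934 mm, Ī = 122 452 mm⁴.
Centroid: ȳ = ΣA·y / ΣA = 43.0703 mm.
Transfer each piece to the horizontal axis through the centroid using Ī + A·d² with d = y − 43.0703:
  rectangular body: d = -13.0703 mm → contributes +1 836 252 mm⁴
  semicircular cap: d = 30.7231 mm → contributes +1 688 541 mm⁴
Total I = 3 524 792 mm⁴.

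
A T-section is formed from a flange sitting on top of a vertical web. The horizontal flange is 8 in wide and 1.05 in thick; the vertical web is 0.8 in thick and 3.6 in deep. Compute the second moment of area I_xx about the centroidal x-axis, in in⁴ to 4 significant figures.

I_xx ≈ 15.48 in⁴

Treat the section as a set of non-overlapping primitives; coordinates are from the bounding-box lower-left.
Flange: 8 × 1.05, A = 8.4 in², y = 4.125 in, Ī = 0.77175 in⁴.
Web: 0.8 × 3.6, A = 2.88 in², y = 1.8 in, Ī = 3.1104 in⁴.
Centroid: ȳ = ΣA·y / ΣA = 3.53138 in.
Transfer each piece to the centroidal x-axis using Ī + A·d² with d = y − 3.53138:
  flange: d = 0.593617 in → contributes +3.73175 in⁴
  web: d = -1.73138 in → contributes +11.7437 in⁴
Total I = 15.4755 in⁴.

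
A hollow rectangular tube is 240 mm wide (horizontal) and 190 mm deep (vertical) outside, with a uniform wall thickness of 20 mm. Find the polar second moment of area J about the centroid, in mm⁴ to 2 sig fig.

Break the section into simple shapes (no overlaps), measuring from the bottom-left corner of the bounding box.
Outer rectangle: 240 × 190, A = 45 600 mm², y = 95 mm, Ī = 137 180 000 mm⁴.
Inner void (subtracted): 200 × 150, A = 30 000 mm², y = 95 mm, Ī = 56 250 000 mm⁴.
By symmetry the centroid is at mid-height, ȳ = 95 mm.
All pieces are centred on the centroidal x-axis, so I = ΣĪ (holes subtracted) = 80 930 000 mm⁴.
Repeating about the centroidal y-axis gives I_y = 118 880 000 mm⁴.
Polar second moment: J = I_x + I_y = 199 810 000 mm⁴.

J ≈ 2.0 × 10⁸ mm⁴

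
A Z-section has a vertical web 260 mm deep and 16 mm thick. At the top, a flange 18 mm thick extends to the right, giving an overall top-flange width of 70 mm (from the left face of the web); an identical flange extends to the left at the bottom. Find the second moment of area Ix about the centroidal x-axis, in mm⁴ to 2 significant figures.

Ix ≈ 5.2 × 10⁷ mm⁴

Treat the section as a set of non-overlapping primitives; coordinates are from the bounding-box lower-left.
Web: 16 × 260, A = 4 160 mm², y = 130 mm, Ī = 23 434 667 mm⁴.
Top flange (beyond web): 54 × 18, A = 972 mm², y = 251 mm, Ī = 26 244 mm⁴.
Bottom flange (beyond web): 54 × 18, A = 972 mm², y = 9 mm, Ī = 26 244 mm⁴.
Centroid: ȳ = ΣA·y / ΣA = 130 mm.
Transfer each piece to the centroidal x-axis using Ī + A·d² with d = y − 130:
  web: d = 0 mm → contributes +23 434 667 mm⁴
  top flange (beyond web): d = 121 mm → contributes +14 257 296 mm⁴
  bottom flange (beyond web): d = -121 mm → contributes +14 257 296 mm⁴
Total I = 51 949 259 mm⁴.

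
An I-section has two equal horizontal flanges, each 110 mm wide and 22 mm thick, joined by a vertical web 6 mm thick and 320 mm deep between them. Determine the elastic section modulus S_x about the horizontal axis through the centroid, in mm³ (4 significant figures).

S_x ≈ 8.687 × 10⁵ mm³

Break the section into simple shapes (no overlaps), measuring from the bottom-left corner of the bounding box.
Bottom flange: 110 × 22, A = 2 420 mm², y = 11 mm, Ī = 97606.7 mm⁴.
Web: 6 × 320, A = 1 920 mm², y = 182 mm, Ī = 16 384 000 mm⁴.
Top flange: 110 × 22, A = 2 420 mm², y = 353 mm, Ī = 97606.7 mm⁴.
By symmetry the centroid is at mid-height, ȳ = 182 mm.
Transfer each piece to the horizontal axis through the centroid using Ī + A·d² with d = y − 182:
  bottom flange: d = -171 mm → contributes +70 860 827 mm⁴
  web: d = 0 mm → contributes +16 384 000 mm⁴
  top flange: d = 171 mm → contributes +70 860 827 mm⁴
Total I = 158 105 653 mm⁴.
Extreme fibre distance c = 182 mm; S = I/c = 868 712 mm³.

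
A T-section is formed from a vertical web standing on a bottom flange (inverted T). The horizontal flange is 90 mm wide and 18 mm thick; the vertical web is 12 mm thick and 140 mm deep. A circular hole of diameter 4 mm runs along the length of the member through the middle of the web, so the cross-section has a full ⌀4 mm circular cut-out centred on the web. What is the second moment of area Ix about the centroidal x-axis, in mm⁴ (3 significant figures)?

Treat the section as a set of non-overlapping primitives; coordinates are from the bounding-box lower-left.
Flange: 90 × 18, A = 1 620 mm², y = 9 mm, Ī = 43 740 mm⁴.
Web: 12 × 140, A = 1 680 mm², y = 88 mm, Ī = 2 744 000 mm⁴.
Hole (subtracted): ⌀4, A = 12.566 mm², y = 88 mm, Ī = 12.566 mm⁴.
Centroid: ȳ = ΣA·y / ΣA = 49.07 mm.
Transfer each piece to the centroidal x-axis using Ī + A·d² with d = y − 49.07:
  flange: d = -40.07 mm → contributes +2 644 812 mm⁴
  web: d = 38.93 mm → contributes +5 290 124 mm⁴
  hole: d = 38.93 mm → contributes −19 058 mm⁴
Total I = 7 915 878 mm⁴.

Ix ≈ 7.92 × 10⁶ mm⁴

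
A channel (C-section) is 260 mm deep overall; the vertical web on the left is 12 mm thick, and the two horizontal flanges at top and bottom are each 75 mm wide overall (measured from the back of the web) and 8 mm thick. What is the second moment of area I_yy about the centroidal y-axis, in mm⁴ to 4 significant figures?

I_yy ≈ 1.442 × 10⁶ mm⁴

Treat the section as a set of non-overlapping primitives; coordinates are from the bounding-box lower-left.
Web: 12 × 260, A = 3 120 mm², x = 6 mm, Ī = 37 440 mm⁴.
Top flange (beyond web): 63 × 8, A = 504 mm², x = 43.5 mm, Ī = 166 698 mm⁴.
Bottom flange (beyond web): 63 × 8, A = 504 mm², x = 43.5 mm, Ī = 166 698 mm⁴.
Centroid: x̄ = ΣA·x / ΣA = 15.157 mm.
Transfer each piece to the centroidal y-axis using Ī + A·d² with d = x − 15.157:
  web: d = -9.15698 mm → contributes +299 053 mm⁴
  top flange (beyond web): d = 28.343 mm → contributes +571 575 mm⁴
  bottom flange (beyond web): d = 28.343 mm → contributes +571 575 mm⁴
Total I = 1 442 202 mm⁴.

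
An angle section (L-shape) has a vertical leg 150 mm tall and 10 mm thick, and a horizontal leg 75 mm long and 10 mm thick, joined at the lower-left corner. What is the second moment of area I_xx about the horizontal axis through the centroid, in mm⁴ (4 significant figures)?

I_xx ≈ 5.040 × 10⁶ mm⁴

Split into non-overlapping primitives; take the origin at the lower-left of the bounding box.
Vertical leg: 10 × 150, A = 1 500 mm², y = 75 mm, Ī = 2 812 500 mm⁴.
Horizontal leg (remainder): 65 × 10, A = 650 mm², y = 5 mm, Ī = 5416.67 mm⁴.
Centroid: ȳ = ΣA·y / ΣA = 53.8372 mm.
Transfer each piece to the horizontal axis through the centroid using Ī + A·d² with d = y − 53.8372:
  vertical leg: d = 21.1628 mm → contributes +3 484 296 mm⁴
  horizontal leg (remainder): d = -48.8372 mm → contributes +1 555 714 mm⁴
Total I = 5 040 010 mm⁴.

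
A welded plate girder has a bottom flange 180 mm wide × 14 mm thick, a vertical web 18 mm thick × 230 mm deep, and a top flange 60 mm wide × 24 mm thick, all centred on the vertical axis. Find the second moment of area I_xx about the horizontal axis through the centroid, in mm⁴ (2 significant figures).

Split into non-overlapping primitives; take the origin at the lower-left of the bounding box.
Bottom plate: 180 × 14, A = 2 520 mm², y = 7 mm, Ī = 41 160 mm⁴.
Web plate: 18 × 230, A = 4 140 mm², y = 129 mm, Ī = 18 250 500 mm⁴.
Top plate: 60 × 24, A = 1 440 mm², y = 256 mm, Ī = 69 120 mm⁴.
Centroid: ȳ = ΣA·y / ΣA = 113.6 mm.
Transfer each piece to the horizontal axis through the centroid using Ī + A·d² with d = y − 113.6:
  bottom plate: d = -106.6 mm → contributes +28 689 272 mm⁴
  web plate: d = 15.38 mm → contributes +19 229 511 mm⁴
  top plate: d = 142.4 mm → contributes +29 259 982 mm⁴
Total I = 77 178 764 mm⁴.

I_xx ≈ 7.7 × 10⁷ mm⁴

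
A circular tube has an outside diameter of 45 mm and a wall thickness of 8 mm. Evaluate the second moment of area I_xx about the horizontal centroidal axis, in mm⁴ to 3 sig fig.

Decompose the section into non-overlapping parts with the origin at the bottom-left of its bounding rectangle.
Outer circle: ⌀45, A = 1590.4 mm², y = 22.5 mm, Ī = 201 289 mm⁴.
Bore (subtracted): ⌀29, A = 660.52 mm², y = 22.5 mm, Ī = 34 719 mm⁴.
By symmetry the centroid is at mid-height, ȳ = 22.5 mm.
All pieces are centred on the horizontal centroidal axis, so I = ΣĪ (holes subtracted) = 166 570 mm⁴.

I_xx ≈ 1.67 × 10⁵ mm⁴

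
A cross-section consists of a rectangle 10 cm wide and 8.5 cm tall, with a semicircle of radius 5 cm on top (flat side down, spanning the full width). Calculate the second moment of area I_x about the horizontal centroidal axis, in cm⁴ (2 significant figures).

Break the section into simple shapes (no overlaps), measuring from the bottom-left corner of the bounding box.
Rectangular body: 10 × 8.5, A = 85 cm², y = 4.25 cm, Ī = 511.8 cm⁴.
Semicircular cap: semicircle r = 5, A = 39.27 cm², y = 10.62 cm, Ī = 68.6 cm⁴.
Centroid: ȳ = ΣA·y / ΣA = 6.264 cm.
Transfer each piece to the horizontal centroidal axis using Ī + A·d² with d = y − 6.264:
  rectangular body: d = -2.014 cm → contributes +856.4 cm⁴
  semicircular cap: d = 4.358 cm → contributes +814.6 cm⁴
Total I = 1 671 cm⁴.

I_x ≈ 1700 cm⁴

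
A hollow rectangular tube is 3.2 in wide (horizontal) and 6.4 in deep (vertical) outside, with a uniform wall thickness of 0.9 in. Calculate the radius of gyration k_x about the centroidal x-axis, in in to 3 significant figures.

Break the section into simple shapes (no overlaps), measuring from the bottom-left corner of the bounding box.
Outer rectangle: 3.2 × 6.4, A = 20.48 in², y = 3.2 in, Ī = 69.905 in⁴.
Inner void (subtracted): 1.4 × 4.6, A = 6.44 in², y = 3.2 in, Ī = 11.356 in⁴.
By symmetry the centroid is at mid-height, ȳ = 3.2 in.
All pieces are centred on the centroidal x-axis, so I = ΣĪ (holes subtracted) = 58.549 in⁴.
Radius of gyration: k = √(I/A) = √(58.549 / 14.04) = 2.0421 in.

k_x ≈ 2.04 in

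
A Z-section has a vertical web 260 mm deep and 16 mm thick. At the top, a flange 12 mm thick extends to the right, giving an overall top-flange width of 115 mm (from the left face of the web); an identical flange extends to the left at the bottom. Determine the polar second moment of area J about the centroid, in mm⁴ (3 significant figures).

Decompose the section into non-overlapping parts with the origin at the bottom-left of its bounding rectangle.
Web: 16 × 260, A = 4 160 mm², y = 130 mm, Ī = 23 434 667 mm⁴.
Top flange (beyond web): 99 × 12, A = 1 188 mm², y = 254 mm, Ī = 14 256 mm⁴.
Bottom flange (beyond web): 99 × 12, A = 1 188 mm², y = 6 mm, Ī = 14 256 mm⁴.
Centroid: ȳ = ΣA·y / ΣA = 130 mm.
Transfer each piece to the centroidal x-axis using Ī + A·d² with d = y − 130:
  web: d = 0 mm → contributes +23 434 667 mm⁴
  top flange (beyond web): d = 124 mm → contributes +18 280 944 mm⁴
  bottom flange (beyond web): d = -124 mm → contributes +18 280 944 mm⁴
Total I = 59 996 555 mm⁴.
For the y-axis: x̄ = 107 mm.
Repeating about the centroidal y-axis gives I_y = 9 884 995 mm⁴.
Polar second moment: J = I_x + I_y = 69 881 549 mm⁴.

J ≈ 6.99 × 10⁷ mm⁴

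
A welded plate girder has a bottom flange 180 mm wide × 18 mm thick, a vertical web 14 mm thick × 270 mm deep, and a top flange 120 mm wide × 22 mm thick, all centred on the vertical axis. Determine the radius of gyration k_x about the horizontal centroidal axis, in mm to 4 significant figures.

k_x ≈ 122.9 mm

Decompose the section into non-overlapping parts with the origin at the bottom-left of its bounding rectangle.
Bottom plate: 180 × 18, A = 3 240 mm², y = 9 mm, Ī = 87 480 mm⁴.
Web plate: 14 × 270, A = 3 780 mm², y = 153 mm, Ī = 22 963 500 mm⁴.
Top plate: 120 × 22, A = 2 640 mm², y = 299 mm, Ī = 106 480 mm⁴.
Centroid: ȳ = ΣA·y / ΣA = 144.602 mm.
Transfer each piece to the horizontal centroidal axis using Ī + A·d² with d = y − 144.602:
  bottom plate: d = -135.602 mm → contributes +59 664 709 mm⁴
  web plate: d = 8.39752 mm → contributes +23 230 059 mm⁴
  top plate: d = 154.398 mm → contributes +63 040 365 mm⁴
Total I = 145 935 134 mm⁴.
Radius of gyration: k = √(I/A) = √(145 935 134 / 9 660) = 122.911 mm.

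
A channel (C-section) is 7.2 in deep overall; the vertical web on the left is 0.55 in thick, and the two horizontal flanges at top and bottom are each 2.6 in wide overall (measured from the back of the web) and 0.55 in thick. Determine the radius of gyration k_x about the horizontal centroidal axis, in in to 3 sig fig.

k_x ≈ 2.60 in

Treat the section as a set of non-overlapping primitives; coordinates are from the bounding-box lower-left.
Web: 0.55 × 7.2, A = 3.96 in², y = 3.6 in, Ī = 17.107 in⁴.
Top flange (beyond web): 2.05 × 0.55, A = 1.1275 in², y = 6.925 in, Ī = 0.028422 in⁴.
Bottom flange (beyond web): 2.05 × 0.55, A = 1.1275 in², y = 0.275 in, Ī = 0.028422 in⁴.
By symmetry the centroid is at mid-height, ȳ = 3.6 in.
Transfer each piece to the horizontal centroidal axis using Ī + A·d² with d = y − 3.6:
  web: d = 0 in → contributes +17.107 in⁴
  top flange (beyond web): d = 3.325 in → contributes +12.494 in⁴
  bottom flange (beyond web): d = -3.325 in → contributes +12.494 in⁴
Total I = 42.094 in⁴.
Radius of gyration: k = √(I/A) = √(42.094 / 6.215) = 2.6025 in.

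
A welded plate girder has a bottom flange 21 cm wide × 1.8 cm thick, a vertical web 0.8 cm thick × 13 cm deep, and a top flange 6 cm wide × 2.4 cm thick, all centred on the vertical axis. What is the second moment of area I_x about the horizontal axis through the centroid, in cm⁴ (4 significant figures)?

Treat the section as a set of non-overlapping primitives; coordinates are from the bounding-box lower-left.
Bottom plate: 21 × 1.8, A = 37.8 cm², y = 0.9 cm, Ī = 10.206 cm⁴.
Web plate: 0.8 × 13, A = 10.4 cm², y = 8.3 cm, Ī = 146.467 cm⁴.
Top plate: 6 × 2.4, A = 14.4 cm², y = 16 cm, Ī = 6.912 cm⁴.
Centroid: ȳ = ΣA·y / ΣA = 5.60288 cm.
Transfer each piece to the horizontal axis through the centroid using Ī + A·d² with d = y − 5.60288:
  bottom plate: d = -4.70288 cm → contributes +846.23 cm⁴
  web plate: d = 2.69712 cm → contributes +222.121 cm⁴
  top plate: d = 10.3971 cm → contributes +1563.55 cm⁴
Total I = 2631.91 cm⁴.

I_x ≈ 2632 cm⁴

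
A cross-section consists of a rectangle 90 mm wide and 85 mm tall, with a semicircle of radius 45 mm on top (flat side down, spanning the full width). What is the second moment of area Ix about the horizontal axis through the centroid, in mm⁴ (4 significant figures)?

Decompose the section into non-overlapping parts with the origin at the bottom-left of its bounding rectangle.
Rectangular body: 90 × 85, A = 7 650 mm², y = 42.5 mm, Ī = 4 605 938 mm⁴.
Semicircular cap: semicircle r = 45, A = 3180.86 mm², y = 104.099 mm, Ī = 450 072 mm⁴.
Centroid: ȳ = ΣA·y / ΣA = 60.5906 mm.
Transfer each piece to the horizontal axis through the centroid using Ī + A·d² with d = y − 60.5906:
  rectangular body: d = -18.0906 mm → contributes +7 109 548 mm⁴
  semicircular cap: d = 43.508 mm → contributes +6 471 275 mm⁴
Total I = 13 580 823 mm⁴.

Ix ≈ 1.358 × 10⁷ mm⁴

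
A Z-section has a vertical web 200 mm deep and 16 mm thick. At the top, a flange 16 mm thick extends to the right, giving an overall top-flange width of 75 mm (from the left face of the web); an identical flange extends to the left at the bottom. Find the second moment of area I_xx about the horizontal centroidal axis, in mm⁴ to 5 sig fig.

Decompose the section into non-overlapping parts with the origin at the bottom-left of its bounding rectangle.
Web: 16 × 200, A = 3 200 mm², y = 100 mm, Ī = 10 666 667 mm⁴.
Top flange (beyond web): 59 × 16, A = 944 mm², y = 192 mm, Ī = 20138.67 mm⁴.
Bottom flange (beyond web): 59 × 16, A = 944 mm², y = 8 mm, Ī = 20138.67 mm⁴.
Centroid: ȳ = ΣA·y / ΣA = 100 mm.
Transfer each piece to the horizontal centroidal axis using Ī + A·d² with d = y − 100:
  web: d = 0 mm → contributes +10 666 667 mm⁴
  top flange (beyond web): d = 92 mm → contributes +8 010 155 mm⁴
  bottom flange (beyond web): d = -92 mm → contributes +8 010 155 mm⁴
Total I = 26 686 976 mm⁴.

I_xx ≈ 2.6687 × 10⁷ mm⁴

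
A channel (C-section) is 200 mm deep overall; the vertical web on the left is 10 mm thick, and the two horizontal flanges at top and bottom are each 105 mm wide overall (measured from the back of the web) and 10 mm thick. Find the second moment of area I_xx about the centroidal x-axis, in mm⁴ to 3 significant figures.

I_xx ≈ 2.38 × 10⁷ mm⁴

Treat the section as a set of non-overlapping primitives; coordinates are from the bounding-box lower-left.
Web: 10 × 200, A = 2 000 mm², y = 100 mm, Ī = 6 666 667 mm⁴.
Top flange (beyond web): 95 × 10, A = 950 mm², y = 195 mm, Ī = 7916.7 mm⁴.
Bottom flange (beyond web): 95 × 10, A = 950 mm², y = 5 mm, Ī = 7916.7 mm⁴.
By symmetry the centroid is at mid-height, ȳ = 100 mm.
Transfer each piece to the centroidal x-axis using Ī + A·d² with d = y − 100:
  web: d = 0 mm → contributes +6 666 667 mm⁴
  top flange (beyond web): d = 95 mm → contributes +8 581 667 mm⁴
  bottom flange (beyond web): d = -95 mm → contributes +8 581 667 mm⁴
Total I = 23 830 000 mm⁴.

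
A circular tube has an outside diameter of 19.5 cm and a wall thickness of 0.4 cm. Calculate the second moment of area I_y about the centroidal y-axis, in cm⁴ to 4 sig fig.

Decompose the section into non-overlapping parts with the origin at the bottom-left of its bounding rectangle.
Outer circle: ⌀19.5, A = 298.648 cm², x = 9.75 cm, Ī = 7097.55 cm⁴.
Bore (subtracted): ⌀18.7, A = 274.646 cm², x = 9.75 cm, Ī = 6002.56 cm⁴.
By symmetry the centroid is at mid-width, x̄ = 9.75 cm.
All pieces are centred on the centroidal y-axis, so I = ΣĪ (holes subtracted) = 1094.99 cm⁴.

I_y ≈ 1095 cm⁴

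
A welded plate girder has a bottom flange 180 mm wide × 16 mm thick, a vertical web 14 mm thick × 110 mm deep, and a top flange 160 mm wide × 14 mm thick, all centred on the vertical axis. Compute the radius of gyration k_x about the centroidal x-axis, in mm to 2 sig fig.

k_x ≈ 57 mm

Decompose the section into non-overlapping parts with the origin at the bottom-left of its bounding rectangle.
Bottom plate: 180 × 16, A = 2 880 mm², y = 8 mm, Ī = 61 440 mm⁴.
Web plate: 14 × 110, A = 1 540 mm², y = 71 mm, Ī = 1 552 833 mm⁴.
Top plate: 160 × 14, A = 2 240 mm², y = 133 mm, Ī = 36 587 mm⁴.
Centroid: ȳ = ΣA·y / ΣA = 64.61 mm.
Transfer each piece to the centroidal x-axis using Ī + A·d² with d = y − 64.61:
  bottom plate: d = -56.61 mm → contributes +9 290 826 mm⁴
  web plate: d = 6.39 mm → contributes +1 615 722 mm⁴
  top plate: d = 68.39 mm → contributes +10 513 617 mm⁴
Total I = 21 420 165 mm⁴.
Radius of gyration: k = √(I/A) = √(21 420 165 / 6 660) = 56.71 mm.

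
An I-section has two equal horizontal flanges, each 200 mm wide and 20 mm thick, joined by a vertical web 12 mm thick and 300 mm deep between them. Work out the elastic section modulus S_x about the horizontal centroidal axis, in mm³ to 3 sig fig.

Split into non-overlapping primitives; take the origin at the lower-left of the bounding box.
Bottom flange: 200 × 20, A = 4 000 mm², y = 10 mm, Ī = 133 333 mm⁴.
Web: 12 × 300, A = 3 600 mm², y = 170 mm, Ī = 27 000 000 mm⁴.
Top flange: 200 × 20, A = 4 000 mm², y = 330 mm, Ī = 133 333 mm⁴.
By symmetry the centroid is at mid-height, ȳ = 170 mm.
Transfer each piece to the horizontal centroidal axis using Ī + A·d² with d = y − 170:
  bottom flange: d = -160 mm → contributes +102 533 333 mm⁴
  web: d = 0 mm → contributes +27 000 000 mm⁴
  top flange: d = 160 mm → contributes +102 533 333 mm⁴
Total I = 232 066 667 mm⁴.
Extreme fibre distance c = 170 mm; S = I/c = 1 365 098 mm³.

S_x ≈ 1.37 × 10⁶ mm³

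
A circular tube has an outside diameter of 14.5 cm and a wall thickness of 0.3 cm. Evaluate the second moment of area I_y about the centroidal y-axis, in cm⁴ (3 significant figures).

I_y ≈ 337 cm⁴

Break the section into simple shapes (no overlaps), measuring from the bottom-left corner of the bounding box.
Outer circle: ⌀14.5, A = 165.13 cm², x = 7.25 cm, Ī = 2169.9 cm⁴.
Bore (subtracted): ⌀13.9, A = 151.75 cm², x = 7.25 cm, Ī = 1832.4 cm⁴.
By symmetry the centroid is at mid-width, x̄ = 7.25 cm.
All pieces are centred on the centroidal y-axis, so I = ΣĪ (holes subtracted) = 337.47 cm⁴.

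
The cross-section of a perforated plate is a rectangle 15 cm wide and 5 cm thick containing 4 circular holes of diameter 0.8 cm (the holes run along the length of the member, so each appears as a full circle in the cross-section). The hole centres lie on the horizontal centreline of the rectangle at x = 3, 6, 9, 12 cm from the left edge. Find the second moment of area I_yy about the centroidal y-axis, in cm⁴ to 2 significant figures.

I_yy ≈ 1400 cm⁴

Break the section into simple shapes (no overlaps), measuring from the bottom-left corner of the bounding box.
Plate: 15 × 5, A = 75 cm², x = 7.5 cm, Ī = 1 406 cm⁴.
Hole 1 (subtracted): ⌀0.8, A = 0.5027 cm², x = 3 cm, Ī = 0.02011 cm⁴.
Hole 2 (subtracted): ⌀0.8, A = 0.5027 cm², x = 6 cm, Ī = 0.02011 cm⁴.
Hole 3 (subtracted): ⌀0.8, A = 0.5027 cm², x = 9 cm, Ī = 0.02011 cm⁴.
Hole 4 (subtracted): ⌀0.8, A = 0.5027 cm², x = 12 cm, Ī = 0.02011 cm⁴.
By symmetry the centroid is at mid-width, x̄ = 7.5 cm.
Transfer each piece to the centroidal y-axis using Ī + A·d² with d = x − 7.5:
  plate: d = 0 cm → contributes +1 406 cm⁴
  hole 1: d = -4.5 cm → contributes −10.2 cm⁴
  hole 2: d = -1.5 cm → contributes −1.151 cm⁴
  hole 3: d = 1.5 cm → contributes −1.151 cm⁴
  hole 4: d = 4.5 cm → contributes −10.2 cm⁴
Total I = 1 384 cm⁴.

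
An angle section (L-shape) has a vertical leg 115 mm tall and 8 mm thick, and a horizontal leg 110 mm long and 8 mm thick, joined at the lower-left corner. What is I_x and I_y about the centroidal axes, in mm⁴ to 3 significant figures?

Treat the section as a set of non-overlapping primitives; coordinates are from the bounding-box lower-left.
Vertical leg: 8 × 115, A = 920 mm², y = 57.5 mm, Ī = 1 013 917 mm⁴.
Horizontal leg (remainder): 102 × 8, A = 816 mm², y = 4 mm, Ī = 4 352 mm⁴.
Centroid: ȳ = ΣA·y / ΣA = 32.353 mm.
Transfer each piece to the centroidal x-axis using Ī + A·d² with d = y − 32.353:
  vertical leg: d = 25.147 mm → contributes +1 595 720 mm⁴
  horizontal leg (remainder): d = -28.353 mm → contributes +660 307 mm⁴
Total I = 2 256 027 mm⁴.
For the y-axis: x̄ = 29.853 mm.
Repeating about the centroidal y-axis gives I_y = 2 020 517 mm⁴.

I_x ≈ 2.26 × 10⁶ mm⁴, I_y ≈ 2.02 × 10⁶ mm⁴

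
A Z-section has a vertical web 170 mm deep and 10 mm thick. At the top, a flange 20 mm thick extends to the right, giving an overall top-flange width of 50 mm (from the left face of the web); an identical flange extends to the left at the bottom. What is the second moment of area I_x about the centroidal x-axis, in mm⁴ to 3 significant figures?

I_x ≈ 1.31 × 10⁷ mm⁴

Break the section into simple shapes (no overlaps), measuring from the bottom-left corner of the bounding box.
Web: 10 × 170, A = 1 700 mm², y = 85 mm, Ī = 4 094 167 mm⁴.
Top flange (beyond web): 40 × 20, A = 800 mm², y = 160 mm, Ī = 26 667 mm⁴.
Bottom flange (beyond web): 40 × 20, A = 800 mm², y = 10 mm, Ī = 26 667 mm⁴.
Centroid: ȳ = ΣA·y / ΣA = 85 mm.
Transfer each piece to the centroidal x-axis using Ī + A·d² with d = y − 85:
  web: d = 0 mm → contributes +4 094 167 mm⁴
  top flange (beyond web): d = 75 mm → contributes +4 526 667 mm⁴
  bottom flange (beyond web): d = -75 mm → contributes +4 526 667 mm⁴
Total I = 13 147 500 mm⁴.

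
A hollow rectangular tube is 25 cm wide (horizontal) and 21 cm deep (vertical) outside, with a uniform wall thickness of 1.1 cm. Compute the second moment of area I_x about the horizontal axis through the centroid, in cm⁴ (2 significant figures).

I_x ≈ 6700 cm⁴

Treat the section as a set of non-overlapping primitives; coordinates are from the bounding-box lower-left.
Outer rectangle: 25 × 21, A = 525 cm², y = 10.5 cm, Ī = 19 294 cm⁴.
Inner void (subtracted): 22.8 × 18.8, A = 428.6 cm², y = 10.5 cm, Ī = 12 625 cm⁴.
By symmetry the centroid is at mid-height, ȳ = 10.5 cm.
All pieces are centred on the horizontal axis through the centroid, so I = ΣĪ (holes subtracted) = 6 669 cm⁴.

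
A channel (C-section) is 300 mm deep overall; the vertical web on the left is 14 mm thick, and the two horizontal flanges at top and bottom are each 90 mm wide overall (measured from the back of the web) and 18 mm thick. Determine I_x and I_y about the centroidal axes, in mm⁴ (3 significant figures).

Decompose the section into non-overlapping parts with the origin at the bottom-left of its bounding rectangle.
Web: 14 × 300, A = 4 200 mm², y = 150 mm, Ī = 31 500 000 mm⁴.
Top flange (beyond web): 76 × 18, A = 1 368 mm², y = 291 mm, Ī = 36 936 mm⁴.
Bottom flange (beyond web): 76 × 18, A = 1 368 mm², y = 9 mm, Ī = 36 936 mm⁴.
By symmetry the centroid is at mid-height, ȳ = 150 mm.
Transfer each piece to the centroidal x-axis using Ī + A·d² with d = y − 150:
  web: d = 0 mm → contributes +31 500 000 mm⁴
  top flange (beyond web): d = 141 mm → contributes +27 234 144 mm⁴
  bottom flange (beyond web): d = -141 mm → contributes +27 234 144 mm⁴
Total I = 85 968 288 mm⁴.
For the y-axis: x̄ = 24.751 mm.
Repeating about the centroidal y-axis gives I_y = 4 740 441 mm⁴.

I_x ≈ 8.60 × 10⁷ mm⁴, I_y ≈ 4.74 × 10⁶ mm⁴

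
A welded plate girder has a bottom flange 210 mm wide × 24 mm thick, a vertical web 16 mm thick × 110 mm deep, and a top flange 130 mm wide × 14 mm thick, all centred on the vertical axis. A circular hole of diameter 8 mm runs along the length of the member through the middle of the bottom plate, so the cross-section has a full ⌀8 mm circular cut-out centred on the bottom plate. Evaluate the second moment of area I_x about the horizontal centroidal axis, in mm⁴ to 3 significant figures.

I_x ≈ 2.57 × 10⁷ mm⁴

Break the section into simple shapes (no overlaps), measuring from the bottom-left corner of the bounding box.
Bottom plate: 210 × 24, A = 5 040 mm², y = 12 mm, Ī = 241 920 mm⁴.
Web plate: 16 × 110, A = 1 760 mm², y = 79 mm, Ī = 1 774 667 mm⁴.
Top plate: 130 × 14, A = 1 820 mm², y = 141 mm, Ī = 29 727 mm⁴.
Hole (subtracted): ⌀8, A = 50.265 mm², y = 12 mm, Ī = 201.06 mm⁴.
Centroid: ȳ = ΣA·y / ΣA = 53.156 mm.
Transfer each piece to the horizontal centroidal axis using Ī + A·d² with d = y − 53.156:
  bottom plate: d = -41.156 mm → contributes +8 778 948 mm⁴
  web plate: d = 25.844 mm → contributes +2 950 150 mm⁴
  top plate: d = 87.844 mm → contributes +14 073 732 mm⁴
  hole: d = -41.156 mm → contributes −85 343 mm⁴
Total I = 25 717 486 mm⁴.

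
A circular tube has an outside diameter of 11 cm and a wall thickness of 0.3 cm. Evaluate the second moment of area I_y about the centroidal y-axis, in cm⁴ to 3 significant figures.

Break the section into simple shapes (no overlaps), measuring from the bottom-left corner of the bounding box.
Outer circle: ⌀11, A = 95.033 cm², x = 5.5 cm, Ī = 718.69 cm⁴.
Bore (subtracted): ⌀10.4, A = 84.949 cm², x = 5.5 cm, Ī = 574.25 cm⁴.
By symmetry the centroid is at mid-width, x̄ = 5.5 cm.
All pieces are centred on the centroidal y-axis, so I = ΣĪ (holes subtracted) = 144.44 cm⁴.

I_y ≈ 144 cm⁴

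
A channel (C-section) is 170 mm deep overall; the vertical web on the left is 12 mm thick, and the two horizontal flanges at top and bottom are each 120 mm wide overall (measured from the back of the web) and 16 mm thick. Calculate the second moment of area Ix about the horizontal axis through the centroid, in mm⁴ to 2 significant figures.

Split into non-overlapping primitives; take the origin at the lower-left of the bounding box.
Web: 12 × 170, A = 2 040 mm², y = 85 mm, Ī = 4 913 000 mm⁴.
Top flange (beyond web): 108 × 16, A = 1 728 mm², y = 162 mm, Ī = 36 864 mm⁴.
Bottom flange (beyond web): 108 × 16, A = 1 728 mm², y = 8 mm, Ī = 36 864 mm⁴.
By symmetry the centroid is at mid-height, ȳ = 85 mm.
Transfer each piece to the horizontal axis through the centroid using Ī + A·d² with d = y − 85:
  web: d = 0 mm → contributes +4 913 000 mm⁴
  top flange (beyond web): d = 77 mm → contributes +10 282 176 mm⁴
  bottom flange (beyond web): d = -77 mm → contributes +10 282 176 mm⁴
Total I = 25 477 352 mm⁴.

Ix ≈ 2.5 × 10⁷ mm⁴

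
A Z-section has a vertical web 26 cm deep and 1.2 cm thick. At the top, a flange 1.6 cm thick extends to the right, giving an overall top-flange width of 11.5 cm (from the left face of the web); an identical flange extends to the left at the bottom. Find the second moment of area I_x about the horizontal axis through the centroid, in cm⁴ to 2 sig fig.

Decompose the section into non-overlapping parts with the origin at the bottom-left of its bounding rectangle.
Web: 1.2 × 26, A = 31.2 cm², y = 13 cm, Ī = 1 758 cm⁴.
Top flange (beyond web): 10.3 × 1.6, A = 16.48 cm², y = 25.2 cm, Ī = 3.516 cm⁴.
Bottom flange (beyond web): 10.3 × 1.6, A = 16.48 cm², y = 0.8 cm, Ī = 3.516 cm⁴.
Centroid: ȳ = ΣA·y / ΣA = 13 cm.
Transfer each piece to the horizontal axis through the centroid using Ī + A·d² with d = y − 13:
  web: d = 0 cm → contributes +1 758 cm⁴
  top flange (beyond web): d = 12.2 cm → contributes +2 456 cm⁴
  bottom flange (beyond web): d = -12.2 cm → contributes +2 456 cm⁴
Total I = 6 670 cm⁴.

I_x ≈ 6700 cm⁴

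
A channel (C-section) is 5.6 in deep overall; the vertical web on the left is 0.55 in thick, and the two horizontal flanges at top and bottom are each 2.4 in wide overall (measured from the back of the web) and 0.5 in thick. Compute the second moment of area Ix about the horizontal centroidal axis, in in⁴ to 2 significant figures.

Ix ≈ 20 in⁴

Decompose the section into non-overlapping parts with the origin at the bottom-left of its bounding rectangle.
Web: 0.55 × 5.6, A = 3.08 in², y = 2.8 in, Ī = 8.049 in⁴.
Top flange (beyond web): 1.85 × 0.5, A = 0.925 in², y = 5.35 in, Ī = 0.01927 in⁴.
Bottom flange (beyond web): 1.85 × 0.5, A = 0.925 in², y = 0.25 in, Ī = 0.01927 in⁴.
By symmetry the centroid is at mid-height, ȳ = 2.8 in.
Transfer each piece to the horizontal centroidal axis using Ī + A·d² with d = y − 2.8:
  web: d = 0 in → contributes +8.049 in⁴
  top flange (beyond web): d = 2.55 in → contributes +6.034 in⁴
  bottom flange (beyond web): d = -2.55 in → contributes +6.034 in⁴
Total I = 20.12 in⁴.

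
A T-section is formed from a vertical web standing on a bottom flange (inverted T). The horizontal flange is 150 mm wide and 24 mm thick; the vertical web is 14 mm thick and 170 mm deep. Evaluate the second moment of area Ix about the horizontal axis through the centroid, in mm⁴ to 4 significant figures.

Break the section into simple shapes (no overlaps), measuring from the bottom-left corner of the bounding box.
Flange: 150 × 24, A = 3 600 mm², y = 12 mm, Ī = 172 800 mm⁴.
Web: 14 × 170, A = 2 380 mm², y = 109 mm, Ī = 5 731 833 mm⁴.
Centroid: ȳ = ΣA·y / ΣA = 50.6054 mm.
Transfer each piece to the horizontal axis through the centroid using Ī + A·d² with d = y − 50.6054:
  flange: d = -38.6054 mm → contributes +5 538 143 mm⁴
  web: d = 58.3946 mm → contributes +13 847 479 mm⁴
Total I = 19 385 622 mm⁴.

Ix ≈ 1.939 × 10⁷ mm⁴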